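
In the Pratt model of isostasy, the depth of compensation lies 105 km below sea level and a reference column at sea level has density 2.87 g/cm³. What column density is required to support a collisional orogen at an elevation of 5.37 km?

2.73 g/cm³

Pratt balance: ρ_ref D = ρ (D + h).
ρ = ρ_ref D/(D + h) = 2.87 × 105 km/(105 km + 5.37 km) = 2.73 g/cm³.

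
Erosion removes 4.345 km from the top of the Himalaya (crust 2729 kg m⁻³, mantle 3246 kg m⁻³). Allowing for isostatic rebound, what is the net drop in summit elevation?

0.692 km

Rebound u = e ρ_c/ρ_m = 4.345 km × 2729/3246 = 3.653 km.
Net surface drop = e − u = 4.345 km − 3.653 km = e (ρ_m − ρ_c)/ρ_m = 0.692 km.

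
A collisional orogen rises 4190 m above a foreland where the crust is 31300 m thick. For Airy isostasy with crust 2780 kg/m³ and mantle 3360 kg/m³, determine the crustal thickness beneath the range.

Root depth r = h ρ_c / (ρ_m − ρ_c) = 4190 m × 2780 / 580 = 20080 m.
Total thickness = T + h + r = 31300 m + 4190 m + 20080 m = 55600 m.

55600 m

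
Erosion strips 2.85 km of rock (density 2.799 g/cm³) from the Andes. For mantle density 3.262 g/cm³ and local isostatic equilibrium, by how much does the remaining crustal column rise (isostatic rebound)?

Unloading: uplift u = e ρ_c/ρ_m = 2.85 km × 2.799/3.262 = 2.45 km.

2.45 km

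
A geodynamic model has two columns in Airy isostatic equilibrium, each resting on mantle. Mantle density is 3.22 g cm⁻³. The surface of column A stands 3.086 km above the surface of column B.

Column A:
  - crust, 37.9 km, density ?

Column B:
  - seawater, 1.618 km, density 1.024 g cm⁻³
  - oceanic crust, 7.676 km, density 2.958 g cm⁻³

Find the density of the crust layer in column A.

Take the compensation level at the base of the deeper column (depth z_c below the surface of column A) and equate Σ ρ_i t_i down to z_c; mantle fills any gap and the z_c terms cancel.
Column A: 37.9×ρ + (z_c − 37.9)×3.22
Column B: 3.086×0 + 1.618×1.024 + 7.676×2.958 + (z_c − 3.086 − 9.294)×3.22
The z_c×3.22 term appears on both sides and cancels. Collect the known terms of each column as K = Σ(ρt)_known − 3.22 × (depth of known layers): K_A = 0 − 3.22×37.9 = −122.038; K_B = 24.36244 − 3.22×(3.086 + 9.294) = −15.50116.
Balance: K_A + 37.9×ρ = K_B, so ρ = (K_B − K_A)/37.9 = 106.537/37.9 = 2.81 g cm⁻³.

2.81 g cm⁻³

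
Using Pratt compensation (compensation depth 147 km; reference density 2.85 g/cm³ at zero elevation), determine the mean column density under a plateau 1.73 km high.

Pratt balance: ρ_ref D = ρ (D + h).
ρ = ρ_ref D/(D + h) = 2.85 × 147 km/(147 km + 1.73 km) = 2.82 g/cm³.

2.82 g/cm³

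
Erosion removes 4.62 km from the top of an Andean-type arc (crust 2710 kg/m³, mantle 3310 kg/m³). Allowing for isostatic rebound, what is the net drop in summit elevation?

Rebound u = e ρ_c/ρ_m = 4.62 km × 2710/3310 = 3.783 km.
Net surface drop = e − u = 4.62 km − 3.783 km = e (ρ_m − ρ_c)/ρ_m = 0.837 km.

0.837 km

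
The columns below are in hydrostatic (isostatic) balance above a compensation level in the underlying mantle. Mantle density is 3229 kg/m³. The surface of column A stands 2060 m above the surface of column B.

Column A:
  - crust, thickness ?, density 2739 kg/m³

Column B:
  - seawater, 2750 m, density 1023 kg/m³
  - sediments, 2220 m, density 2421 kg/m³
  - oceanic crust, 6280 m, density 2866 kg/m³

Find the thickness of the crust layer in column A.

34300 m

Take the compensation level at the base of the deeper column (depth z_c below the surface of column A) and equate Σ ρ_i t_i down to z_c; mantle fills any gap and the z_c terms cancel.
Column A: x×2739 + (z_c − 0 − x)×3229
Column B: 2060×0 + 2750×1023 + 2220×2421 + 6280×2866 + (z_c − 2060 − 11250)×3229
The z_c×3229 term appears on both sides and cancels. Collect the known terms of each column as K = Σ(ρt)_known − 3229 × (depth of known layers): K_A = 0 − 3229×0 = 0; K_B = 26186350 − 3229×(2060 + 11250) = −16791640.
Balance: K_A − x×(3229 − 2739) = K_B, so x = (K_A − K_B)/(3229 − 2739) = 16791600/490 = 34300 m.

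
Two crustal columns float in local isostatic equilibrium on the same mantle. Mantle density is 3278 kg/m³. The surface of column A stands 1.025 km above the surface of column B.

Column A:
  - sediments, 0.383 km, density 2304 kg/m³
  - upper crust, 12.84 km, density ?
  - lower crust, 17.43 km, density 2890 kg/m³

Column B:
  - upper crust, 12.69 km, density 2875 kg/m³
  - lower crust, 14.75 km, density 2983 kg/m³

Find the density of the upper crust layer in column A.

Take the compensation level at the base of the deeper column (depth z_c below the surface of column A) and equate Σ ρ_i t_i down to z_c; mantle fills any gap and the z_c terms cancel.
Column A: 0.383×2304 + 12.84×ρ + 17.43×2890 + (z_c − 30.653)×3278
Column B: 1.025×0 + 12.69×2875 + 14.75×2983 + (z_c − 1.025 − 27.44)×3278
The z_c×3278 term appears on both sides and cancels. Collect the known terms of each column as K = Σ(ρt)_known − 3278 × (depth of known layers): K_A = 51255.132 − 3278×30.653 = −49225.402; K_B = 80483 − 3278×(1.025 + 27.44) = −12825.27.
Balance: K_A + 12.84×ρ = K_B, so ρ = (K_B − K_A)/12.84 = 36400.1/12.84 = 2830 kg/m³.

2830 kg/m³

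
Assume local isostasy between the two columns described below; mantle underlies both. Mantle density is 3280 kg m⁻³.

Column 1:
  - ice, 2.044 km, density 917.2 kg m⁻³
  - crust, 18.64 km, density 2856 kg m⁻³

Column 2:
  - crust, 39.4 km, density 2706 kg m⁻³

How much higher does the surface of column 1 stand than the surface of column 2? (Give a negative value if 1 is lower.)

For any compensation level in the mantle, the mantle terms cancel and isostasy reduces to e = (Σt_1 − Σt_2) − (Σ(ρt)_1 − Σ(ρt)_2) / ρ_m.
Σt_1 = 20.684 km; Σt_2 = 39.4 km; Σ(ρt)_1 = 55110.5968; Σ(ρt)_2 = 106616.4 (in km·kg m⁻³).
e = (20.684 − 39.4) − (55110.5968 − 106616.4) / 3280 = −3.01 km.

−3.01 km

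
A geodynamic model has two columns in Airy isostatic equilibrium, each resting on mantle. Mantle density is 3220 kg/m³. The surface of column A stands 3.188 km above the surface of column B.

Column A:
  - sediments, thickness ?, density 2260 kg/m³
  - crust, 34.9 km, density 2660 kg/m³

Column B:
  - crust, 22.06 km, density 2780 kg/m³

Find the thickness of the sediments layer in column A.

Take the compensation level at the base of the deeper column (depth z_c below the surface of column A) and equate Σ ρ_i t_i down to z_c; mantle fills any gap and the z_c terms cancel.
Column A: x×2260 + 34.9×2660 + (z_c − 34.9 − x)×3220
Column B: 3.188×0 + 22.06×2780 + (z_c − 3.188 − 22.06)×3220
The z_c×3220 term appears on both sides and cancels. Collect the known terms of each column as K = Σ(ρt)_known − 3220 × (depth of known layers): K_A = 92834 − 3220×34.9 = −19544; K_B = 61326.8 − 3220×(3.188 + 22.06) = −19971.76.
Balance: K_A − x×(3220 − 2260) = K_B, so x = (K_A − K_B)/(3220 − 2260) = 427.76/960 = 0.446 km.

0.446 km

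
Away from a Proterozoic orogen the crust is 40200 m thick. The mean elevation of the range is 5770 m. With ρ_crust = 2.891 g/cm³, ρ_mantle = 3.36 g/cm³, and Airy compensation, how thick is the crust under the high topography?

81500 m

Root depth r = h ρ_c / (ρ_m − ρ_c) = 5770 m × 2.891 / 0.469 = 35570 m.
Total thickness = T + h + r = 40200 m + 5770 m + 35570 m = 81500 m.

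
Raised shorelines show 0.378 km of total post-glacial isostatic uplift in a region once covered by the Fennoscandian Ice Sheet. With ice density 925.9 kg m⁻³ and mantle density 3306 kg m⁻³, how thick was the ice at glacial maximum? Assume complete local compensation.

1.35 km

u = t ρ_ice/ρ_m → t = u ρ_m/ρ_ice = 0.378 km × 3306/925.9 = 1.35 km.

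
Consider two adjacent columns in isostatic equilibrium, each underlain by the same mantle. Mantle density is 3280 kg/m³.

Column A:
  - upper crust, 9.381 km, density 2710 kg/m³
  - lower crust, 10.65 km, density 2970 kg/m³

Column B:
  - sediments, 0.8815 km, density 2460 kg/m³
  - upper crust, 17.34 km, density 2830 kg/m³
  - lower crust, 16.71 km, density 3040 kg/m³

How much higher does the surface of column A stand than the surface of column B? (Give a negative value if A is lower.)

−1.19 km

For any compensation level in the mantle, the mantle terms cancel and isostasy reduces to e = (Σt_A − Σt_B) − (Σ(ρt)_A − Σ(ρt)_B) / ρ_m.
Σt_A = 20.031 km; Σt_B = 34.9315 km; Σ(ρt)_A = 57053.01; Σ(ρt)_B = 102039.09 (in km·kg/m³).
e = (20.031 − 34.9315) − (57053.01 − 102039.09) / 3280 = −1.19 km.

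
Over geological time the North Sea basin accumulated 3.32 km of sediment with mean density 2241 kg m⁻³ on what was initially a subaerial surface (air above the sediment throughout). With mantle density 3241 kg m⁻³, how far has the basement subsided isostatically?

Subaerial load: s = t ρ_sed / ρ_m = 3.32 km × 2241/3241 = 2.3 km.

2.3 km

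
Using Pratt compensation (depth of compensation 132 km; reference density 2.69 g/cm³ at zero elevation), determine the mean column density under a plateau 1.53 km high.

Pratt balance: ρ_ref D = ρ (D + h).
ρ = ρ_ref D/(D + h) = 2.69 × 132 km/(132 km + 1.53 km) = 2.66 g/cm³.

2.66 g/cm³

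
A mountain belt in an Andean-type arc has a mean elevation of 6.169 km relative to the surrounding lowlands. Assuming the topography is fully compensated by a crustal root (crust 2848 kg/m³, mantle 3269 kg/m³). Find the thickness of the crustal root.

41.7 km

Balancing pressure at the compensation depth: the weight of the topography is balanced by the buoyancy of the root, ρ_c h = (ρ_m − ρ_c) r.
r = h · ρ_c / (ρ_m − ρ_c) = 6.169 km × 2848 / (3269 − 2848) = 41.7 km.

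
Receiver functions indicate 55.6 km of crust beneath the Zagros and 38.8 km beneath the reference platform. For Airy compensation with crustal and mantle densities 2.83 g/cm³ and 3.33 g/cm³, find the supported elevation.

Excess crust Δ = 55.6 km − 38.8 km = 16.8 km, split between elevation h and root r with h + r = Δ.
Airy balance ρ_c h = (ρ_m − ρ_c) r gives r = h ρ_c/(ρ_m − ρ_c), so h (1 + ρ_c/(ρ_m − ρ_c)) = Δ, i.e. h = Δ (ρ_m − ρ_c)/ρ_m.
h = 16.8 km × 0.5/3.33 = 2.52 km.

2.52 km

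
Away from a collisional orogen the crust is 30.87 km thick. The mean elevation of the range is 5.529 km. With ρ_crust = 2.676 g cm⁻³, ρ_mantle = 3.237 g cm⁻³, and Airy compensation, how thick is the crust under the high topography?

62.8 km

Root depth r = h ρ_c / (ρ_m − ρ_c) = 5.529 km × 2.676 / 0.561 = 26.37 km.
Total thickness = T + h + r = 30.87 km + 5.529 km + 26.37 km = 62.8 km.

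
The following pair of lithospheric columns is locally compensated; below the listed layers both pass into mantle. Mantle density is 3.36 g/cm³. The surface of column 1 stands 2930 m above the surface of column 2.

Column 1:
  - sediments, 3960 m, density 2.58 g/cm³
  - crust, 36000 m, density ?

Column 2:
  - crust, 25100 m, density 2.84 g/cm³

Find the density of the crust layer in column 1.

Take the compensation level at the base of the deeper column (depth z_c below the surface of column 1) and equate Σ ρ_i t_i down to z_c; mantle fills any gap and the z_c terms cancel.
Column 1: 3960×2.58 + 36000×ρ + (z_c − 39960)×3.36
Column 2: 2930×0 + 25100×2.84 + (z_c − 2930 − 25100)×3.36
The z_c×3.36 term appears on both sides and cancels. Collect the known terms of each column as K = Σ(ρt)_known − 3.36 × (depth of known layers): K_1 = 10216.8 − 3.36×39960 = −124048.8; K_2 = 71284 − 3.36×(2930 + 25100) = −22896.8.
Balance: K_1 + 36000×ρ = K_2, so ρ = (K_2 − K_1)/36000 = 101152/36000 = 2.81 g/cm³.

2.81 g/cm³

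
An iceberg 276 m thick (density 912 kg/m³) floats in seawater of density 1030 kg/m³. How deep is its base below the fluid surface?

244 m

Draft d = t ρ_obj/ρ_fluid = 276 m × 912/1030 = 244 m.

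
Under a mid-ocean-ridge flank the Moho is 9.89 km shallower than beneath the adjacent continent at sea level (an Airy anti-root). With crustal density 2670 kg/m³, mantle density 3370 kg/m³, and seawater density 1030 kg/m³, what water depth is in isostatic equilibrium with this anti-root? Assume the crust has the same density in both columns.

4.22 km

Replacing a thickness d of crust by seawater at the top must be balanced by replacing crust with mantle at the base: d (ρ_c − ρ_w) = a (ρ_m − ρ_c).
d = a (ρ_m − ρ_c)/(ρ_c − ρ_w) = 9.89 km × 700/1640 = 4.22 km.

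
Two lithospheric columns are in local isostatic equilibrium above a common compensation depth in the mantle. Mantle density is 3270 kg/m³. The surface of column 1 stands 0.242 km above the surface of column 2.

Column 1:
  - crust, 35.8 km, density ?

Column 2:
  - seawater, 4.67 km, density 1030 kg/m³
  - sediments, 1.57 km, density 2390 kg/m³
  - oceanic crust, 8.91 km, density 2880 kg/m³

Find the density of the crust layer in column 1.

Take the compensation level at the base of the deeper column (depth z_c below the surface of column 1) and equate Σ ρ_i t_i down to z_c; mantle fills any gap and the z_c terms cancel.
Column 1: 35.8×ρ + (z_c − 35.8)×3270
Column 2: 0.242×0 + 4.67×1030 + 1.57×2390 + 8.91×2880 + (z_c − 0.242 − 15.15)×3270
The z_c×3270 term appears on both sides and cancels. Collect the known terms of each column as K = Σ(ρt)_known − 3270 × (depth of known layers): K_1 = 0 − 3270×35.8 = −117066; K_2 = 34223.2 − 3270×(0.242 + 15.15) = −16108.64.
Balance: K_1 + 35.8×ρ = K_2, so ρ = (K_2 − K_1)/35.8 = 100957/35.8 = 2820 kg/m³.

2820 kg/m³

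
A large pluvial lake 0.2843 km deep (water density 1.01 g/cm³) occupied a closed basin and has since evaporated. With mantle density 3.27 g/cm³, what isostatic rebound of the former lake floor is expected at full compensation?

u = d ρ_w/ρ_m = 0.2843 km × 1.01/3.27 = 0.0878 km.

0.0878 km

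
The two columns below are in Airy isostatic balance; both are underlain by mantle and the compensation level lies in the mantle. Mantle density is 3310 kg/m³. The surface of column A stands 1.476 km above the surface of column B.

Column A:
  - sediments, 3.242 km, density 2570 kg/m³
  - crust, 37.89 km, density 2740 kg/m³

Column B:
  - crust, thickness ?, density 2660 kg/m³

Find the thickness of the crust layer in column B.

29.4 km

Take the compensation level at the base of the deeper column (depth z_c below the surface of column A) and equate Σ ρ_i t_i down to z_c; mantle fills any gap and the z_c terms cancel.
Column A: 3.242×2570 + 37.89×2740 + (z_c − 41.132)×3310
Column B: 1.476×0 + x×2660 + (z_c − 1.476 − 0 − x)×3310
The z_c×3310 term appears on both sides and cancels. Collect the known terms of each column as K = Σ(ρt)_known − 3310 × (depth of known layers): K_A = 112150.54 − 3310×41.132 = −23996.38; K_B = 0 − 3310×(1.476 + 0) = −4885.56.
Balance: K_A = K_B − x×(3310 − 2660), so x = (K_B − K_A)/(3310 − 2660) = 19110.8/650 = 29.4 km.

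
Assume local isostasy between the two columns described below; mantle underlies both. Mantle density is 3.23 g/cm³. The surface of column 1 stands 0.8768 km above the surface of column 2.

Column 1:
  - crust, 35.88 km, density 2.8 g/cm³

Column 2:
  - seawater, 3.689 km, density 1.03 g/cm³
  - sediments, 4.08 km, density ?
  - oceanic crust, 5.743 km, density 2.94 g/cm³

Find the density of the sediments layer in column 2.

2.54 g/cm³

Take the compensation level at the base of the deeper column (depth z_c below the surface of column 1) and equate Σ ρ_i t_i down to z_c; mantle fills any gap and the z_c terms cancel.
Column 1: 35.88×2.8 + (z_c − 35.88)×3.23
Column 2: 0.8768×0 + 3.689×1.03 + 4.08×ρ + 5.743×2.94 + (z_c − 0.8768 − 13.512)×3.23
The z_c×3.23 term appears on both sides and cancels. Collect the known terms of each column as K = Σ(ρt)_known − 3.23 × (depth of known layers): K_1 = 100.464 − 3.23×35.88 = −15.4284; K_2 = 20.68409 − 3.23×(0.8768 + 13.512) = −25.791734.
Balance: K_1 = K_2 + 4.08×ρ, so ρ = (K_1 − K_2)/4.08 = 10.3633/4.08 = 2.54 g/cm³.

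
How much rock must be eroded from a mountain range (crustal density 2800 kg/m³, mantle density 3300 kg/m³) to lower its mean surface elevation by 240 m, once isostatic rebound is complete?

1580 m

Net drop Δ = e − u = e − e ρ_c/ρ_m = e (ρ_m − ρ_c)/ρ_m.
e = Δ ρ_m/(ρ_m − ρ_c) = 240 m × 3300/500 = 1580 m.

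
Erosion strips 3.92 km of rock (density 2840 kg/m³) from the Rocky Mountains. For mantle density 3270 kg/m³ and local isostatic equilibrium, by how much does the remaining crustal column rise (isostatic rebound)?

3.4 km

Unloading: uplift u = e ρ_c/ρ_m = 3.92 km × 2840/3270 = 3.4 km.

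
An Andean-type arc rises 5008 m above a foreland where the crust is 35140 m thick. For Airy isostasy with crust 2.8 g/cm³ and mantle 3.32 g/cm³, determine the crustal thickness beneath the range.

67100 m

Root depth r = h ρ_c / (ρ_m − ρ_c) = 5008 m × 2.8 / 0.52 = 26970 m.
Total thickness = T + h + r = 35140 m + 5008 m + 26970 m = 67100 m.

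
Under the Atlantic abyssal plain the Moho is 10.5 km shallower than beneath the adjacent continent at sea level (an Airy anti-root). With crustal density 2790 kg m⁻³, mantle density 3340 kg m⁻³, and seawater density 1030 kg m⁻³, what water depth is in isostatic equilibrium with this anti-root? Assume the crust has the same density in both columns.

Replacing a thickness d of crust by seawater at the top must be balanced by replacing crust with mantle at the base: d (ρ_c − ρ_w) = a (ρ_m − ρ_c).
d = a (ρ_m − ρ_c)/(ρ_c − ρ_w) = 10.5 km × 550/1760 = 3.28 km.

3.28 km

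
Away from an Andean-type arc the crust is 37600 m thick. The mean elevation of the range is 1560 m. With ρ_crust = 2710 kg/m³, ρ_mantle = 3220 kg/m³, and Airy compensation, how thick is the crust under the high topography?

47400 m

Root depth r = h ρ_c / (ρ_m − ρ_c) = 1560 m × 2710 / 510 = 8289 m.
Total thickness = T + h + r = 37600 m + 1560 m + 8289 m = 47400 m.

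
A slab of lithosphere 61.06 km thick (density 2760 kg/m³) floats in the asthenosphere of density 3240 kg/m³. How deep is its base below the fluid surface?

Draft d = t ρ_obj/ρ_fluid = 61.06 km × 2760/3240 = 52 km.

52 km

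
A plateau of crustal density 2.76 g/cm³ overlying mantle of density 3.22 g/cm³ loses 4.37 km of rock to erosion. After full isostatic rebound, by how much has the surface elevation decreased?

Rebound u = e ρ_c/ρ_m = 4.37 km × 2.76/3.22 = 3.746 km.
Net surface drop = e − u = 4.37 km − 3.746 km = e (ρ_m − ρ_c)/ρ_m = 0.624 km.

0.624 km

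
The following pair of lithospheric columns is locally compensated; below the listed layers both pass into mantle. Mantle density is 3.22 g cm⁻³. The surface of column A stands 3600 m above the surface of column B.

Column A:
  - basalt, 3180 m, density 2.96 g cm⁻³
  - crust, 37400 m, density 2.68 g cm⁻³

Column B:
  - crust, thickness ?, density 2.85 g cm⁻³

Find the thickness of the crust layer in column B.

Take the compensation level at the base of the deeper column (depth z_c below the surface of column A) and equate Σ ρ_i t_i down to z_c; mantle fills any gap and the z_c terms cancel.
Column A: 3180×2.96 + 37400×2.68 + (z_c − 40580)×3.22
Column B: 3600×0 + x×2.85 + (z_c − 3600 − 0 − x)×3.22
The z_c×3.22 term appears on both sides and cancels. Collect the known terms of each column as K = Σ(ρt)_known − 3.22 × (depth of known layers): K_A = 109644.8 − 3.22×40580 = −21022.8; K_B = 0 − 3.22×(3600 + 0) = −11592.
Balance: K_A = K_B − x×(3.22 − 2.85), so x = (K_B − K_A)/(3.22 − 2.85) = 9430.8/0.37 = 25500 m.

25500 m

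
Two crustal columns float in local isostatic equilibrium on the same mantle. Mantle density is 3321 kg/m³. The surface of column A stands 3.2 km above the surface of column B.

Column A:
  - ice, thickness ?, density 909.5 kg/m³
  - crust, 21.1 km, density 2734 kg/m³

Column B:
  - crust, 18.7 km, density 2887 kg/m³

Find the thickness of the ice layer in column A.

2.64 km

Take the compensation level at the base of the deeper column (depth z_c below the surface of column A) and equate Σ ρ_i t_i down to z_c; mantle fills any gap and the z_c terms cancel.
Column A: x×909.5 + 21.1×2734 + (z_c − 21.1 − x)×3321
Column B: 3.2×0 + 18.7×2887 + (z_c − 3.2 − 18.7)×3321
The z_c×3321 term appears on both sides and cancels. Collect the known terms of each column as K = Σ(ρt)_known − 3321 × (depth of known layers): K_A = 57687.4 − 3321×21.1 = −12385.7; K_B = 53986.9 − 3321×(3.2 + 18.7) = −18743.
Balance: K_A − x×(3321 − 909.5) = K_B, so x = (K_A − K_B)/(3321 − 909.5) = 6357.3/2411.5 = 2.64 km.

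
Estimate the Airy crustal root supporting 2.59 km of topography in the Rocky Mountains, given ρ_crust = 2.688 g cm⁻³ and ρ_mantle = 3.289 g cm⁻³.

11.6 km

For local isostatic compensation: the weight of the topography is balanced by the buoyancy of the root, ρ_c h = (ρ_m − ρ_c) r.
r = h · ρ_c / (ρ_m − ρ_c) = 2.59 km × 2.688 / (3.289 − 2.688) = 11.6 km.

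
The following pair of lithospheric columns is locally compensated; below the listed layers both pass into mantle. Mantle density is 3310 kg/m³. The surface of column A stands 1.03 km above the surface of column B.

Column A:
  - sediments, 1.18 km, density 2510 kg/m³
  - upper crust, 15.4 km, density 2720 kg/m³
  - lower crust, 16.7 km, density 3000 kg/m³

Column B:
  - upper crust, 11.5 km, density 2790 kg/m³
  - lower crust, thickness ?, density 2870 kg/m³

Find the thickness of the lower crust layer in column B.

13.2 km

Take the compensation level at the base of the deeper column (depth z_c below the surface of column A) and equate Σ ρ_i t_i down to z_c; mantle fills any gap and the z_c terms cancel.
Column A: 1.18×2510 + 15.4×2720 + 16.7×3000 + (z_c − 33.28)×3310
Column B: 1.03×0 + 11.5×2790 + x×2870 + (z_c − 1.03 − 11.5 − x)×3310
The z_c×3310 term appears on both sides and cancels. Collect the known terms of each column as K = Σ(ρt)_known − 3310 × (depth of known layers): K_A = 94949.8 − 3310×33.28 = −15207; K_B = 32085 − 3310×(1.03 + 11.5) = −9389.3.
Balance: K_A = K_B − x×(3310 − 2870), so x = (K_B − K_A)/(3310 − 2870) = 5817.7/440 = 13.2 km.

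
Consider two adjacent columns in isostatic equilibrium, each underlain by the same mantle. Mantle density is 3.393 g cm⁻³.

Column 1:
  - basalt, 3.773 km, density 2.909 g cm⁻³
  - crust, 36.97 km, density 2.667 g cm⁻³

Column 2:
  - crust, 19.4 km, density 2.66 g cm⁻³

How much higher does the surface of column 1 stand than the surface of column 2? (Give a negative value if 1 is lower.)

For any compensation level in the mantle, the mantle terms cancel and isostasy reduces to e = (Σt_1 − Σt_2) − (Σ(ρt)_1 − Σ(ρt)_2) / ρ_m.
Σt_1 = 40.743 km; Σt_2 = 19.4 km; Σ(ρt)_1 = 109.574647; Σ(ρt)_2 = 51.604 (in km·g cm⁻³).
e = (40.743 − 19.4) − (109.574647 − 51.604) / 3.393 = 4.26 km.

4.26 km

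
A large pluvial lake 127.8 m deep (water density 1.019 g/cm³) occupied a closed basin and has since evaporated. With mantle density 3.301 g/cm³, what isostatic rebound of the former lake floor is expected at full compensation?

39.5 m

u = d ρ_w/ρ_m = 127.8 m × 1.019/3.301 = 39.5 m.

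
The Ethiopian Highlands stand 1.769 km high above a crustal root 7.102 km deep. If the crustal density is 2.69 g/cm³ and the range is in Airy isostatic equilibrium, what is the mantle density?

Airy balance: ρ_c h = (ρ_m − ρ_c) r → ρ_m = ρ_c (1 + h/r).
ρ_m = 2.69 × (1 + 1.769 km/7.102 km) = 3.36 g/cm³.

3.36 g/cm³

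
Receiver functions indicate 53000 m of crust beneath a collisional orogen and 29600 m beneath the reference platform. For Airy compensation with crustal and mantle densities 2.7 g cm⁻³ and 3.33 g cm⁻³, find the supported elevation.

Excess crust Δ = 53000 m − 29600 m = 23400 m, split between elevation h and root r with h + r = Δ.
Airy balance ρ_c h = (ρ_m − ρ_c) r gives r = h ρ_c/(ρ_m − ρ_c), so h (1 + ρ_c/(ρ_m − ρ_c)) = Δ, i.e. h = Δ (ρ_m − ρ_c)/ρ_m.
h = 23400 m × 0.63/3.33 = 4430 m.

4430 m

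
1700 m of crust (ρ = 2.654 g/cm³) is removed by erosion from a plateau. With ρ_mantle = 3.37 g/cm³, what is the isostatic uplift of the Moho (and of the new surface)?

1340 m

Unloading: uplift u = e ρ_c/ρ_m = 1700 m × 2.654/3.37 = 1340 m.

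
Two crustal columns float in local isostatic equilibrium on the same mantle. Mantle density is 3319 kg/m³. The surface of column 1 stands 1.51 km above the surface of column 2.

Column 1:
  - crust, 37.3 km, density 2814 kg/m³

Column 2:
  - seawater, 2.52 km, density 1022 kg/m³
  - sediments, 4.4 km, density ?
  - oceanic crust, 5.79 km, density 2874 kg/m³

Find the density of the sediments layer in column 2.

Take the compensation level at the base of the deeper column (depth z_c below the surface of column 1) and equate Σ ρ_i t_i down to z_c; mantle fills any gap and the z_c terms cancel.
Column 1: 37.3×2814 + (z_c − 37.3)×3319
Column 2: 1.51×0 + 2.52×1022 + 4.4×ρ + 5.79×2874 + (z_c − 1.51 − 12.71)×3319
The z_c×3319 term appears on both sides and cancels. Collect the known terms of each column as K = Σ(ρt)_known − 3319 × (depth of known layers): K_1 = 104962.2 − 3319×37.3 = −18836.5; K_2 = 19215.9 − 3319×(1.51 + 12.71) = −27980.28.
Balance: K_1 = K_2 + 4.4×ρ, so ρ = (K_1 − K_2)/4.4 = 9143.78/4.4 = 2080 kg/m³.

2080 kg/m³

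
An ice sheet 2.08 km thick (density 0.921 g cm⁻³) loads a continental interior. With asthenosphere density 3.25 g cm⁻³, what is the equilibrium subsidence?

Isostatic balance requires: the ice load ρ_ice t is balanced by mantle displaced below, ρ_m s.
s = t ρ_ice / ρ_m = 2.08 km × 0.921/3.25 = 0.589 km.

0.589 km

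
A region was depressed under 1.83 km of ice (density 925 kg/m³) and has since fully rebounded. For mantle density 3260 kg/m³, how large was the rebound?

0.519 km

Removing the load lets mantle flow back in; uplift u satisfies ρ_ice t = ρ_m u.
u = t ρ_ice/ρ_m = 1.83 km × 925/3260 = 0.519 km.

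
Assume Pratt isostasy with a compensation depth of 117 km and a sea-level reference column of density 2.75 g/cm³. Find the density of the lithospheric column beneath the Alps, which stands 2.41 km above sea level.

2.69 g/cm³

Pratt balance: ρ_ref D = ρ (D + h).
ρ = ρ_ref D/(D + h) = 2.75 × 117 km/(117 km + 2.41 km) = 2.69 g/cm³.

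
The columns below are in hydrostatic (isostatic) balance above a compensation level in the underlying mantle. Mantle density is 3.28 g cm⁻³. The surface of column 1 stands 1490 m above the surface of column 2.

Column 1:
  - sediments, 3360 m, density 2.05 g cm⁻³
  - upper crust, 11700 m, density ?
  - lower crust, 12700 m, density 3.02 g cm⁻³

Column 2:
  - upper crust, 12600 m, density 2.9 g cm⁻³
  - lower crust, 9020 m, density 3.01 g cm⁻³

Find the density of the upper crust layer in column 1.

Take the compensation level at the base of the deeper column (depth z_c below the surface of column 1) and equate Σ ρ_i t_i down to z_c; mantle fills any gap and the z_c terms cancel.
Column 1: 3360×2.05 + 11700×ρ + 12700×3.02 + (z_c − 27760)×3.28
Column 2: 1490×0 + 12600×2.9 + 9020×3.01 + (z_c − 1490 − 21620)×3.28
The z_c×3.28 term appears on both sides and cancels. Collect the known terms of each column as K = Σ(ρt)_known − 3.28 × (depth of known layers): K_1 = 45242 − 3.28×27760 = −45810.8; K_2 = 63690.2 − 3.28×(1490 + 21620) = −12110.6.
Balance: K_1 + 11700×ρ = K_2, so ρ = (K_2 − K_1)/11700 = 33700.2/11700 = 2.88 g cm⁻³.

2.88 g cm⁻³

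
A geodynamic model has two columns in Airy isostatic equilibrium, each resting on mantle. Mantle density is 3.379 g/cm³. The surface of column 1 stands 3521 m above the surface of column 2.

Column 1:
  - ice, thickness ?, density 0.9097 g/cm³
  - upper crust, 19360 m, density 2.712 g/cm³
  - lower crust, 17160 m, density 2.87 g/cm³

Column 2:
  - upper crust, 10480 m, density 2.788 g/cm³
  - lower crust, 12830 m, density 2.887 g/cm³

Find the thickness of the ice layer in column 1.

1120 m

Take the compensation level at the base of the deeper column (depth z_c below the surface of column 1) and equate Σ ρ_i t_i down to z_c; mantle fills any gap and the z_c terms cancel.
Column 1: x×0.9097 + 19360×2.712 + 17160×2.87 + (z_c − 36520 − x)×3.379
Column 2: 3521×0 + 10480×2.788 + 12830×2.887 + (z_c − 3521 − 23310)×3.379
The z_c×3.379 term appears on both sides and cancels. Collect the known terms of each column as K = Σ(ρt)_known − 3.379 × (depth of known layers): K_1 = 101753.52 − 3.379×36520 = −21647.56; K_2 = 66258.45 − 3.379×(3521 + 23310) = −24403.499.
Balance: K_1 − x×(3.379 − 0.9097) = K_2, so x = (K_1 − K_2)/(3.379 − 0.9097) = 2755.94/2.4693 = 1120 m.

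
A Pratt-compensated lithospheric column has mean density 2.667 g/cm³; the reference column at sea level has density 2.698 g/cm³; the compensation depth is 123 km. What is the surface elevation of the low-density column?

ρ_ref D = ρ (D + h) → h = D (ρ_ref − ρ)/ρ.
h = 123 km × (2.698 − 2.667)/2.667 = 1.43 km.

1.43 km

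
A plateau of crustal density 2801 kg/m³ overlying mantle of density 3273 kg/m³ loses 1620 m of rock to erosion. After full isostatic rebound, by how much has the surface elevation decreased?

234 m

Rebound u = e ρ_c/ρ_m = 1620 m × 2801/3273 = 1386 m.
Net surface drop = e − u = 1620 m − 1386 m = e (ρ_m − ρ_c)/ρ_m = 234 m.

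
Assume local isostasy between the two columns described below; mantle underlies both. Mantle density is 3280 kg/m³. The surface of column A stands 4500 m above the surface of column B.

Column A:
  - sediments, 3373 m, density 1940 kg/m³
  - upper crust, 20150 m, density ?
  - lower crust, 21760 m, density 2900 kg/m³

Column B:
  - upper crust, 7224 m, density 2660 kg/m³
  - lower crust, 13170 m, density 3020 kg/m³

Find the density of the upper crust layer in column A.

2790 kg/m³

Take the compensation level at the base of the deeper column (depth z_c below the surface of column A) and equate Σ ρ_i t_i down to z_c; mantle fills any gap and the z_c terms cancel.
Column A: 3373×1940 + 20150×ρ + 21760×2900 + (z_c − 45283)×3280
Column B: 4500×0 + 7224×2660 + 13170×3020 + (z_c − 4500 − 20394)×3280
The z_c×3280 term appears on both sides and cancels. Collect the known terms of each column as K = Σ(ρt)_known − 3280 × (depth of known layers): K_A = 69647620 − 3280×45283 = −78880620; K_B = 58989240 − 3280×(4500 + 20394) = −22663080.
Balance: K_A + 20150×ρ = K_B, so ρ = (K_B − K_A)/20150 = 56217500/20150 = 2790 kg/m³.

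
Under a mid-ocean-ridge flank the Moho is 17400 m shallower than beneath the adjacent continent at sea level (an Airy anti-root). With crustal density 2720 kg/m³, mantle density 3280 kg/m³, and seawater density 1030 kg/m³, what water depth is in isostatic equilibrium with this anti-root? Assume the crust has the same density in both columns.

Replacing a thickness d of crust by seawater at the top must be balanced by replacing crust with mantle at the base: d (ρ_c − ρ_w) = a (ρ_m − ρ_c).
d = a (ρ_m − ρ_c)/(ρ_c − ρ_w) = 17400 m × 560/1690 = 5770 m.

5770 m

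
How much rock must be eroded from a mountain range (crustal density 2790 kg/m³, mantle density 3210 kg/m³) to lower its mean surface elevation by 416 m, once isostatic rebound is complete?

Net drop Δ = e − u = e − e ρ_c/ρ_m = e (ρ_m − ρ_c)/ρ_m.
e = Δ ρ_m/(ρ_m − ρ_c) = 416 m × 3210/420 = 3180 m.

3180 m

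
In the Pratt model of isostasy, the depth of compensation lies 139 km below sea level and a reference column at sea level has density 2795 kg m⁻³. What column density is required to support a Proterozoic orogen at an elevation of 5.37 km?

Pratt balance: ρ_ref D = ρ (D + h).
ρ = ρ_ref D/(D + h) = 2795 × 139 km/(139 km + 5.37 km) = 2690 kg m⁻³.

2690 kg m⁻³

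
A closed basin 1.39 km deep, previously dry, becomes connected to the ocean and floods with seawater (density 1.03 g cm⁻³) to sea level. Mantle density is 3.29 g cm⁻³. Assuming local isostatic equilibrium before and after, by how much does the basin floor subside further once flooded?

After flooding the water column is d + s deep. Its weight must equal the weight of mantle displaced by the extra subsidence s: (d + s) ρ_w = s ρ_m.
s = d ρ_w / (ρ_m − ρ_w) = 1.39 km × 1.03/(3.29 − 1.03) = 0.633 km.

0.633 km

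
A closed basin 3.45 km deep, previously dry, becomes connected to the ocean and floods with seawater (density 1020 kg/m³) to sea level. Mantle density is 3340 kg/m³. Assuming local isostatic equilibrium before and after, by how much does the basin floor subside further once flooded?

After flooding the water column is d + s deep. Its weight must equal the weight of mantle displaced by the extra subsidence s: (d + s) ρ_w = s ρ_m.
s = d ρ_w / (ρ_m − ρ_w) = 3.45 km × 1020/(3340 − 1020) = 1.52 km.

1.52 km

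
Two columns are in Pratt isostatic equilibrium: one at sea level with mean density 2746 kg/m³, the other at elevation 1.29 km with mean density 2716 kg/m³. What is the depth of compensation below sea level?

117 km

ρ_ref D = ρ (D + h) → D (ρ_ref − ρ) = ρ h.
D = ρ h/(ρ_ref − ρ) = 2716 × 1.29 km/(2746 − 2716) = 117 km.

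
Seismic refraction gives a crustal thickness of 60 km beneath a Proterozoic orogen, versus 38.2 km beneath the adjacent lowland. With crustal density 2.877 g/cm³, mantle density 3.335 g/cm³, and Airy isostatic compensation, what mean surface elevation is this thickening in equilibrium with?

2.99 km

Excess crust Δ = 60 km − 38.2 km = 21.8 km, split between elevation h and root r with h + r = Δ.
Airy balance ρ_c h = (ρ_m − ρ_c) r gives r = h ρ_c/(ρ_m − ρ_c), so h (1 + ρ_c/(ρ_m − ρ_c)) = Δ, i.e. h = Δ (ρ_m − ρ_c)/ρ_m.
h = 21.8 km × 0.458/3.335 = 2.99 km.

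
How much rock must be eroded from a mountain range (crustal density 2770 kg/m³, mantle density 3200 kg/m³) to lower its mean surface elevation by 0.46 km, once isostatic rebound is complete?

3.42 km

Net drop Δ = e − u = e − e ρ_c/ρ_m = e (ρ_m − ρ_c)/ρ_m.
e = Δ ρ_m/(ρ_m − ρ_c) = 0.46 km × 3200/430 = 3.42 km.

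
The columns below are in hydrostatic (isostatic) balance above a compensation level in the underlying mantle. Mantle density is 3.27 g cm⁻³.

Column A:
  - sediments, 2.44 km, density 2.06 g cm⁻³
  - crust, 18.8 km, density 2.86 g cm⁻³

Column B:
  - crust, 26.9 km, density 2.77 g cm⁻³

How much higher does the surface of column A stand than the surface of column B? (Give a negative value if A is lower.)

−0.853 km

For any compensation level in the mantle, the mantle terms cancel and isostasy reduces to e = (Σt_A − Σt_B) − (Σ(ρt)_A − Σ(ρt)_B) / ρ_m.
Σt_A = 21.24 km; Σt_B = 26.9 km; Σ(ρt)_A = 58.7944; Σ(ρt)_B = 74.513 (in km·g cm⁻³).
e = (21.24 − 26.9) − (58.7944 − 74.513) / 3.27 = −0.853 km.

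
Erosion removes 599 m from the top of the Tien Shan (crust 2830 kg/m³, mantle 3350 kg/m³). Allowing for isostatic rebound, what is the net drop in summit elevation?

Rebound u = e ρ_c/ρ_m = 599 m × 2830/3350 = 506 m.
Net surface drop = e − u = 599 m − 506 m = e (ρ_m − ρ_c)/ρ_m = 93 m.

93 m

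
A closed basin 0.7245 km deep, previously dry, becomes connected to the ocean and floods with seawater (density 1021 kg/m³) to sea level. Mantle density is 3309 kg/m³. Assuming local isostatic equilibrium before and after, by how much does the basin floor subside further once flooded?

After flooding the water column is d + s deep. Its weight must equal the weight of mantle displaced by the extra subsidence s: (d + s) ρ_w = s ρ_m.
s = d ρ_w / (ρ_m − ρ_w) = 0.7245 km × 1021/(3309 − 1021) = 0.323 km.

0.323 km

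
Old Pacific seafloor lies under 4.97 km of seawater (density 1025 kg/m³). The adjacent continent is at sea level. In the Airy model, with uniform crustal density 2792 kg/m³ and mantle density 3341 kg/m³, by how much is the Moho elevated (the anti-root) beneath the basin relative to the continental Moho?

16 km

Balancing pressure at the compensation depth: replacing crust with seawater at the top is compensated by replacing crust with mantle at the base: d (ρ_c − ρ_w) = a (ρ_m − ρ_c).
a = d (ρ_c − ρ_w)/(ρ_m − ρ_c) = 4.97 km × 1767/549 = 16 km.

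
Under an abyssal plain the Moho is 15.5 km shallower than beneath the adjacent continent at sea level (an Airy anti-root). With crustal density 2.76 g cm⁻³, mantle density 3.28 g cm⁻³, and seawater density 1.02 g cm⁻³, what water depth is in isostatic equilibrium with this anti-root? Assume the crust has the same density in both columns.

Replacing a thickness d of crust by seawater at the top must be balanced by replacing crust with mantle at the base: d (ρ_c − ρ_w) = a (ρ_m − ρ_c).
d = a (ρ_m − ρ_c)/(ρ_c − ρ_w) = 15.5 km × 0.52/1.74 = 4.63 km.

4.63 km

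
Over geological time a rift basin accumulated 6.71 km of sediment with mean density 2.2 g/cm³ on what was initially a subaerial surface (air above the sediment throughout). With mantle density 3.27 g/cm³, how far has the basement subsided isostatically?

Subaerial load: s = t ρ_sed / ρ_m = 6.71 km × 2.2/3.27 = 4.51 km.

4.51 km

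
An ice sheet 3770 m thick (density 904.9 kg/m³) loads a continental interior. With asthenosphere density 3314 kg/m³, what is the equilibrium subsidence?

1030 m

Equating mass per unit area of the two columns: the ice load ρ_ice t is balanced by mantle displaced below, ρ_m s.
s = t ρ_ice / ρ_m = 3770 m × 904.9/3314 = 1030 m.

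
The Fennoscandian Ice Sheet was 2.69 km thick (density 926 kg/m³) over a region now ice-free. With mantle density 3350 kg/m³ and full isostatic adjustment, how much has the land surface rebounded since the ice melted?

Removing the load lets mantle flow back in; uplift u satisfies ρ_ice t = ρ_m u.
u = t ρ_ice/ρ_m = 2.69 km × 926/3350 = 0.744 km.

0.744 km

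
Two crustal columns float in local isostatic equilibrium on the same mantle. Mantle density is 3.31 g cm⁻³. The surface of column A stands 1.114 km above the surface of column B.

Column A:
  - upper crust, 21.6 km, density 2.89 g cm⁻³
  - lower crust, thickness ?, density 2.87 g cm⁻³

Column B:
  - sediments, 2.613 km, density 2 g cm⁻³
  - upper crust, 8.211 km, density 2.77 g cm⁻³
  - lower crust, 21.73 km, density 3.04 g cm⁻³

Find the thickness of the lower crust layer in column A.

Take the compensation level at the base of the deeper column (depth z_c below the surface of column A) and equate Σ ρ_i t_i down to z_c; mantle fills any gap and the z_c terms cancel.
Column A: 21.6×2.89 + x×2.87 + (z_c − 21.6 − x)×3.31
Column B: 1.114×0 + 2.613×2 + 8.211×2.77 + 21.73×3.04 + (z_c − 1.114 − 32.554)×3.31
The z_c×3.31 term appears on both sides and cancels. Collect the known terms of each column as K = Σ(ρt)_known − 3.31 × (depth of known layers): K_A = 62.424 − 3.31×21.6 = −9.072; K_B = 94.02967 − 3.31×(1.114 + 32.554) = −17.41141.
Balance: K_A − x×(3.31 − 2.87) = K_B, so x = (K_A − K_B)/(3.31 − 2.87) = 8.33941/0.44 = 19 km.

19 km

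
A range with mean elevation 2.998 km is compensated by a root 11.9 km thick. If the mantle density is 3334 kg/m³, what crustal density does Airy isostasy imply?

2660 kg/m³

ρ_c h = (ρ_m − ρ_c) r → ρ_c (h + r) = ρ_m r → ρ_c = ρ_m r / (h + r).
ρ_c = 3334 × 11.9 km / (2.998 km + 11.9 km) = 2660 kg/m³.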